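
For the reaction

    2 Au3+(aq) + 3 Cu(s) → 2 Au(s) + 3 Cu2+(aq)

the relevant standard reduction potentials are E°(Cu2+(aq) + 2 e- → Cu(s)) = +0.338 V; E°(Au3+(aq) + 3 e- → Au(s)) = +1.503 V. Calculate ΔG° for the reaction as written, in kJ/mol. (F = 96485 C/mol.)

−674 kJ/mol

In the reaction as written Au3+(aq) is reduced, so the Au³⁺/Au couple is the cathode and Cu²⁺/Cu is the anode.
E°cell = +1.503 − (+0.338) = +1.165 V; balancing electrons gives n = 6.
ΔG° = −nFE°cell = −(6)(96485)(+1.165) J/mol = −674 kJ/mol.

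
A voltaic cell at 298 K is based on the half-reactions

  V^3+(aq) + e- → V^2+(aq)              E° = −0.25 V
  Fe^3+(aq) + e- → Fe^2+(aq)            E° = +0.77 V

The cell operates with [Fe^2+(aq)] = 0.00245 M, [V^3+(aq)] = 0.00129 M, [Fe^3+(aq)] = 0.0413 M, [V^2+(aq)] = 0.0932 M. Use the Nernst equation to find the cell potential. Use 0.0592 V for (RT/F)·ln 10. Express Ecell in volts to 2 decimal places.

+1.20 V

The Fe³⁺/Fe²⁺ couple has the more positive E°, so it is the cathode; V³⁺/V²⁺ is the anode.
The standard potential is +0.77 − (−0.25) = +1.02 V and the balanced reaction transfers n = 1 electron.
For the overall reaction Fe^3+(aq) + V^2+(aq) → Fe^2+(aq) + V^3+(aq), Q = ([Fe^2+(aq)]·[V^3+(aq)]) / ([Fe^3+(aq)]·[V^2+(aq)]) = 0.000821, giving log Q = −3.086.
E = E° − (0.0592/n)·log Q = +1.02 − (0.0592/1)(−3.086) = +1.20 V.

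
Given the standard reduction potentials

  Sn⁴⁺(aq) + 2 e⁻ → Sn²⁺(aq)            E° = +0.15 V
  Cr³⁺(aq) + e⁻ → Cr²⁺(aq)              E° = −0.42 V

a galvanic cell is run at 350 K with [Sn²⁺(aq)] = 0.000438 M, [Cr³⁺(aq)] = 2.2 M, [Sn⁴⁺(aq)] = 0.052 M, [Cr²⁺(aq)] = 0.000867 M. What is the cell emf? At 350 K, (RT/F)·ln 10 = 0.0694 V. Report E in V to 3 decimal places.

+0.406 V

Sn⁴⁺/Sn²⁺ is reduced (cathode, E° = +0.15 V) and Cr³⁺/Cr²⁺ is oxidized (anode).
The standard potential is +0.15 − (−0.42) = +0.57 V and the balanced reaction transfers n = 2 electrons.
For the overall reaction Sn⁴⁺(aq) + 2 Cr²⁺(aq) → Sn²⁺(aq) + 2 Cr³⁺(aq), Q = ([Sn²⁺(aq)]·[Cr³⁺(aq)]^2) / ([Sn⁴⁺(aq)]·[Cr²⁺(aq)]^2) = 5.42×10^4, giving log Q = 4.734.
Applying E = E° − (RT ln10/nF)·log Q gives +0.57 − (0.0694/2)(4.734) = +0.406 V.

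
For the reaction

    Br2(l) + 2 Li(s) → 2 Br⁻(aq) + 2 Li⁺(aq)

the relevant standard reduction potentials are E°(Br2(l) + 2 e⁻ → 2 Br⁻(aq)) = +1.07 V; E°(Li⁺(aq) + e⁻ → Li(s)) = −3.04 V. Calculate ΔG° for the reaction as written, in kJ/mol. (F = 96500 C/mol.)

In the reaction as written Br2(l) is reduced, so the Br₂/Br⁻ couple is the cathode and Li⁺/Li is the anode.
E°cell = +1.07 − (−3.04) = +4.11 V; balancing electrons gives n = 2.
ΔG° = −nFE°cell = −(2)(96500)(+4.11) J/mol = −793 kJ/mol.

−793 kJ/mol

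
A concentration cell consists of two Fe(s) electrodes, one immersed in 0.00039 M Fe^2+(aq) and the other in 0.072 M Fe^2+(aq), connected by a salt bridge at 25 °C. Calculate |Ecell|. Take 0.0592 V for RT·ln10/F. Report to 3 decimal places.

For a concentration cell E°cell = 0, since both electrodes use the same couple.
The compartment with the higher Fe^2+(aq) concentration (0.072 M) acts as the cathode; ions are reduced there and produced at the dilute (0.00039 M) anode.
With n = 2, Ecell = −(0.0592/2)·log([dilute]/[conc]) = −(0.0592/2)·log(0.00039/0.072) = +0.067 V.

0.067 V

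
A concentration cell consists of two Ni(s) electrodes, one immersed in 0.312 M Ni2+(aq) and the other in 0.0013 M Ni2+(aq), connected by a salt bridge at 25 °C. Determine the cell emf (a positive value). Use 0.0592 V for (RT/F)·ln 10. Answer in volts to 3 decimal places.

For a concentration cell E°cell = 0, since both electrodes use the same couple.
The compartment with the higher Ni2+(aq) concentration (0.312 M) acts as the cathode; ions are reduced there and produced at the dilute (0.0013 M) anode.
With n = 2, Ecell = −(0.0592/2)·log([dilute]/[conc]) = −(0.0592/2)·log(0.0013/0.312) = +0.070 V.

0.070 V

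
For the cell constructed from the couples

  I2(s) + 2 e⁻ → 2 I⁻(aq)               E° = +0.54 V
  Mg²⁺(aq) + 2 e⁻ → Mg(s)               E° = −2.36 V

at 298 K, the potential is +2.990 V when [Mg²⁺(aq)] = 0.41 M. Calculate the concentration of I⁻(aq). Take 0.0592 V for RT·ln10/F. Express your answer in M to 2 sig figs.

The I₂/I⁻ couple has the larger reduction potential, so it is the cathode: E°cell = +0.54 − (−2.36) = +2.90 V and n = 2.
Rearranging E = E° − (0.0592/n)·log Q gives log Q = 2(+2.90 − (+2.990))/0.0592 = −3.041.
For I2(s) + Mg(s) → 2 I⁻(aq) + Mg²⁺(aq), the reaction quotient is Q = [I⁻(aq)]^2·[Mg²⁺(aq)].
Substituting the known concentrations and solving, log [I⁻(aq)] = −1.327 and [I⁻(aq)] = 0.047 M.

0.047 M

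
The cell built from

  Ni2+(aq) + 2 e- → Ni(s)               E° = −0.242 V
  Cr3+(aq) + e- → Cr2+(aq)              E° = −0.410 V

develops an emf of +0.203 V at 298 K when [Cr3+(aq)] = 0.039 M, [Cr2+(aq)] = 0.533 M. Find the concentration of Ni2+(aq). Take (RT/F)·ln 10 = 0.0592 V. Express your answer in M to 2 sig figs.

0.081 M

The Ni²⁺/Ni couple has the larger reduction potential, so it is the cathode: E°cell = −0.242 − (−0.410) = +0.168 V and n = 2.
From the Nernst equation, log Q = n(E° − E)/0.0592 = 2·(+0.168 − (+0.203))/0.0592 = −1.182.
Balancing electrons gives Ni2+(aq) + 2 Cr2+(aq) → Ni(s) + 2 Cr3+(aq); thus Q = [Cr3+(aq)]^2 / ([Ni2+(aq)]·[Cr2+(aq)]^2).
Solving for the unknown gives log [Ni2+(aq)] = −1.089, so [Ni2+(aq)] ≈ 0.081 M.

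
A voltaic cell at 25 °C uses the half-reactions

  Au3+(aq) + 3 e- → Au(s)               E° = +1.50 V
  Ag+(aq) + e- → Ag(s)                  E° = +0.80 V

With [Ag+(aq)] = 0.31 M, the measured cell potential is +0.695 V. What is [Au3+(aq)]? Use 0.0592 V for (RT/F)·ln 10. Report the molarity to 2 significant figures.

The Au³⁺/Au couple has the larger reduction potential, so it is the cathode: E°cell = +1.50 − (+0.80) = +0.70 V and n = 3.
Since E = E° − (0.0592/n)·log Q, log Q = n(E° − E)/0.0592 = 0.253.
Balancing electrons gives Au3+(aq) + 3 Ag(s) → Au(s) + 3 Ag+(aq); thus Q = [Ag+(aq)]^3 / [Au3+(aq)].
Solving for the unknown gives log [Au3+(aq)] = −1.779, so [Au3+(aq)] ≈ 0.017 M.

0.017 M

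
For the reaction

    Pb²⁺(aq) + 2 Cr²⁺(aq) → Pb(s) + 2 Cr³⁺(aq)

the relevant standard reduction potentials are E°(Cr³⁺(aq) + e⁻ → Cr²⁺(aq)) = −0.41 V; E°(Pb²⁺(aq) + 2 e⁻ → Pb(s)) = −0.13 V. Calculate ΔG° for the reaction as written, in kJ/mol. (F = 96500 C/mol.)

−54.0 kJ/mol

In the reaction as written Pb²⁺(aq) is reduced, so the Pb²⁺/Pb couple is the cathode and Cr³⁺/Cr²⁺ is the anode.
E°cell = −0.13 − (−0.41) = +0.28 V; balancing electrons gives n = 2.
ΔG° = −nFE°cell = −(2)(96500)(+0.28) J/mol = −54.0 kJ/mol.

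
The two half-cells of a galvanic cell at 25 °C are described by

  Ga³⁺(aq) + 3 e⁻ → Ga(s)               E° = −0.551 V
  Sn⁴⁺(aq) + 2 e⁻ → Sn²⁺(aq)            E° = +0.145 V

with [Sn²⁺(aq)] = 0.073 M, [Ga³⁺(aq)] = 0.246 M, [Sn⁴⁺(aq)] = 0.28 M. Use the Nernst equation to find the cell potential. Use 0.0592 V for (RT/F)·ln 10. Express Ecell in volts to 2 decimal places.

+0.73 V

Since E°(Sn⁴⁺/Sn²⁺) > E°(Ga³⁺/Ga), Sn⁴⁺/Sn²⁺ serves as the cathode.
E°cell = +0.145 − (−0.551) = +0.696 V, with n = 6 electrons transferred.
For the overall reaction 3 Sn⁴⁺(aq) + 2 Ga(s) → 3 Sn²⁺(aq) + 2 Ga³⁺(aq), Q = ([Sn²⁺(aq)]^3·[Ga³⁺(aq)]^2) / [Sn⁴⁺(aq)]^3 = 0.00107, giving log Q = −2.970.
E = E° − (0.0592/n)·log Q = +0.696 − (0.0592/6)(−2.970) = +0.73 V.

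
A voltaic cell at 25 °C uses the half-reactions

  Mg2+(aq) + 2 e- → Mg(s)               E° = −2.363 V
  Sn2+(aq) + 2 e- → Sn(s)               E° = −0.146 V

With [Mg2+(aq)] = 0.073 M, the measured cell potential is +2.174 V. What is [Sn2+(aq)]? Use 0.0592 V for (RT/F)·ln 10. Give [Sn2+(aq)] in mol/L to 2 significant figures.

0.0026 M

With Sn²⁺/Sn at the cathode and Mg²⁺/Mg at the anode, E°cell = −0.146 − (−2.363) = +2.217 V (n = 2).
Rearranging E = E° − (0.0592/n)·log Q gives log Q = 2(+2.217 − (+2.174))/0.0592 = 1.453.
The balanced reaction is Sn2+(aq) + Mg(s) → Sn(s) + Mg2+(aq), so Q = [Mg2+(aq)] / [Sn2+(aq)].
Substituting the known concentrations and solving, log [Sn2+(aq)] = −2.590 and [Sn2+(aq)] = 0.0026 M.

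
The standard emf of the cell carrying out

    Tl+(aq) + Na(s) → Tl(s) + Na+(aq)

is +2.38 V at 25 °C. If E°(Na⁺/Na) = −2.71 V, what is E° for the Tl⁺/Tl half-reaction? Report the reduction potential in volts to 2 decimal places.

−0.33 V

In the reaction as written the Tl⁺/Tl couple is reduced (cathode) and Na⁺/Na is oxidized (anode), so E°cell = E°(Tl⁺/Tl) − E°(Na⁺/Na).
E°(Tl⁺/Tl) = E°cell + E°(anode) = +2.38 + (−2.71) = −0.33 V.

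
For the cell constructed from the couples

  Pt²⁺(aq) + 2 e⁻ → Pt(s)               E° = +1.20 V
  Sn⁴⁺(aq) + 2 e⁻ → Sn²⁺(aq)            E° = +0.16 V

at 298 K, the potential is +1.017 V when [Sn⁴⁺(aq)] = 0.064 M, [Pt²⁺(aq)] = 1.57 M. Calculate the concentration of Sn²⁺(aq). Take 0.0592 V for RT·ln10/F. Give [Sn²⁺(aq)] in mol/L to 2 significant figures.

0.0068 M

Pt²⁺/Pt is the cathode (higher E°); E°cell = +1.20 − (+0.16) = +1.04 V with n = 2.
Since E = E° − (0.0592/n)·log Q, log Q = n(E° − E)/0.0592 = 0.777.
Balancing electrons gives Pt²⁺(aq) + Sn²⁺(aq) → Pt(s) + Sn⁴⁺(aq); thus Q = [Sn⁴⁺(aq)] / ([Pt²⁺(aq)]·[Sn²⁺(aq)]).
Substituting the known concentrations and solving, log [Sn²⁺(aq)] = −2.167 and [Sn²⁺(aq)] = 0.0068 M.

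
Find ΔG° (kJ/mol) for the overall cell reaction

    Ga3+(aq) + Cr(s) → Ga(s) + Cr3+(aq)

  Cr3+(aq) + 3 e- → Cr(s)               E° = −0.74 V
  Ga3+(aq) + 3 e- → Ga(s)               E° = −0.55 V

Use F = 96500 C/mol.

−55.0 kJ/mol

In the reaction as written Ga3+(aq) is reduced, so the Ga³⁺/Ga couple is the cathode and Cr³⁺/Cr is the anode.
E°cell = −0.55 − (−0.74) = +0.19 V; balancing electrons gives n = 3.
ΔG° = −nFE°cell = −(3)(96500)(+0.19) J/mol = −55.0 kJ/mol.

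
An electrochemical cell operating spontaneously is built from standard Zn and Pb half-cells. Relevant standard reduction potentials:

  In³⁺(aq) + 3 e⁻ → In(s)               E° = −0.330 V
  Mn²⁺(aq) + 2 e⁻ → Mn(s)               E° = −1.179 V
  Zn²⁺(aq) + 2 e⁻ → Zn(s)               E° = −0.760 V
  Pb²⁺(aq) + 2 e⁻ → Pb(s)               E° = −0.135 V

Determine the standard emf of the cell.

Of the two couples in this cell, the one with the more positive reduction potential is reduced at the cathode: here that is Pb²⁺/Pb (−0.135 V); Zn²⁺/Zn (−0.760 V) is the anode.
E°cell = E°(cathode) − E°(anode) = −0.135 − (−0.760) = +0.625 V.

+0.625 V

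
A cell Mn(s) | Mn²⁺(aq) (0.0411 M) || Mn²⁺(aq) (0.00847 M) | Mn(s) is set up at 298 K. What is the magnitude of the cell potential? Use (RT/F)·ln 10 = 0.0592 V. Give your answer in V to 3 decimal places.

For a concentration cell E°cell = 0, since both electrodes use the same couple.
The compartment with the higher Mn²⁺(aq) concentration (0.0411 M) acts as the cathode; ions are reduced there and produced at the dilute (0.00847 M) anode.
With n = 2, Ecell = −(0.0592/2)·log([dilute]/[conc]) = −(0.0592/2)·log(0.00847/0.0411) = +0.020 V.

0.020 V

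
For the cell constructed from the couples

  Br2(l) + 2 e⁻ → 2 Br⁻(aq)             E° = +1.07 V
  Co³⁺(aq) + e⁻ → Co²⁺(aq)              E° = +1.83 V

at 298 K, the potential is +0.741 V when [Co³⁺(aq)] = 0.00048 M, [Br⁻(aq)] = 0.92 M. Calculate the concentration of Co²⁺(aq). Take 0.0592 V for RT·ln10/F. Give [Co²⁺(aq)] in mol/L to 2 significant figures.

The Co³⁺/Co²⁺ couple has the larger reduction potential, so it is the cathode: E°cell = +1.83 − (+1.07) = +0.76 V and n = 2.
From the Nernst equation, log Q = n(E° − E)/0.0592 = 2·(+0.76 − (+0.741))/0.0592 = 0.642.
For 2 Co³⁺(aq) + 2 Br⁻(aq) → 2 Co²⁺(aq) + Br2(l), the reaction quotient is Q = [Co²⁺(aq)]^2 / ([Co³⁺(aq)]^2·[Br⁻(aq)]^2).
Isolating [Co²⁺(aq)] in Q = 10^{0.642} yields log [Co²⁺(aq)] = −3.034, i.e. 0.00092 M.

0.00092 M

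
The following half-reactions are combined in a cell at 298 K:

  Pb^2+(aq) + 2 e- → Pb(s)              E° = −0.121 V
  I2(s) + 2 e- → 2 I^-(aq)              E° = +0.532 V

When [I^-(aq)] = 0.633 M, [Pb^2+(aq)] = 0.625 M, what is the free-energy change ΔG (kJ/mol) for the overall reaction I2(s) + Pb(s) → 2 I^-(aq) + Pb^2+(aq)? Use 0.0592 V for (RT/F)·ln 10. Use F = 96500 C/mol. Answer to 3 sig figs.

The standard cell potential is +0.532 − (−0.121) = +0.653 V, with n = 2 electrons in the balanced equation.
Q = [I^-(aq)]^2·[Pb^2+(aq)] = 0.25, so log Q = −0.601 and E = +0.653 − (0.0592/2)(−0.601) = +0.6708 V.
ΔG = −nFE = −(2)(96500)(+0.6708) J/mol = −129 kJ/mol.

−129 kJ/mol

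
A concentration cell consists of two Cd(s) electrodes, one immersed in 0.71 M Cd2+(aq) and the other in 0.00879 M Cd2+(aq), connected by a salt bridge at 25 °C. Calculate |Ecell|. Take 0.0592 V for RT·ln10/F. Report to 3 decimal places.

0.056 V

For a concentration cell E°cell = 0, since both electrodes use the same couple.
The compartment with the higher Cd2+(aq) concentration (0.71 M) acts as the cathode; ions are reduced there and produced at the dilute (0.00879 M) anode.
With n = 2, Ecell = −(0.0592/2)·log([dilute]/[conc]) = −(0.0592/2)·log(0.00879/0.71) = +0.056 V.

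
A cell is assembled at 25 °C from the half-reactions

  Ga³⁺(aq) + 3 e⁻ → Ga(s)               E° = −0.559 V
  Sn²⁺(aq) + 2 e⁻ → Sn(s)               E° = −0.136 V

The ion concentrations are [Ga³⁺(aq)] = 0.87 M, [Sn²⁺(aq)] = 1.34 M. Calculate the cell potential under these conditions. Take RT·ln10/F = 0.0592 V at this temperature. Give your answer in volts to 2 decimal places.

The Sn²⁺/Sn couple has the more positive E°, so it is the cathode; Ga³⁺/Ga is the anode.
The standard potential is −0.136 − (−0.559) = +0.423 V and the balanced reaction transfers n = 6 electrons.
For the overall reaction 3 Sn²⁺(aq) + 2 Ga(s) → 3 Sn(s) + 2 Ga³⁺(aq), Q = [Ga³⁺(aq)]^2 / [Sn²⁺(aq)]^3 = 0.315, giving log Q = −0.502.
By the Nernst equation, E = +0.423 − (0.0592/6)·(−0.502) = +0.43 V.

+0.43 V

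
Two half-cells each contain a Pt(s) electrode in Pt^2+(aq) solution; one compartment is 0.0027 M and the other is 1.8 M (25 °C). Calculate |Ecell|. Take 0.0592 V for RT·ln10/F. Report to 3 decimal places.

0.084 V

For a concentration cell E°cell = 0, since both electrodes use the same couple.
The compartment with the higher Pt^2+(aq) concentration (1.8 M) acts as the cathode; ions are reduced there and produced at the dilute (0.0027 M) anode.
With n = 2, Ecell = −(0.0592/2)·log([dilute]/[conc]) = −(0.0592/2)·log(0.0027/1.8) = +0.084 V.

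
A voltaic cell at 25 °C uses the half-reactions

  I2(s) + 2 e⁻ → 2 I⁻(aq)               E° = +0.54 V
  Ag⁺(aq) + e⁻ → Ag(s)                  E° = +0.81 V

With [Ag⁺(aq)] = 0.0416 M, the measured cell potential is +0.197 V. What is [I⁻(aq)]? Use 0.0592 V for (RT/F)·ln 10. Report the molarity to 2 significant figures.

With Ag⁺/Ag at the cathode and I₂/I⁻ at the anode, E°cell = +0.81 − (+0.54) = +0.27 V (n = 2).
Since E = E° − (0.0592/n)·log Q, log Q = n(E° − E)/0.0592 = 2.466.
The balanced reaction is 2 Ag⁺(aq) + 2 I⁻(aq) → 2 Ag(s) + I2(s), so Q = 1 / ([Ag⁺(aq)]^2·[I⁻(aq)]^2).
Solving for the unknown gives log [I⁻(aq)] = 0.148, so [I⁻(aq)] ≈ 1.4 M.

1.4 M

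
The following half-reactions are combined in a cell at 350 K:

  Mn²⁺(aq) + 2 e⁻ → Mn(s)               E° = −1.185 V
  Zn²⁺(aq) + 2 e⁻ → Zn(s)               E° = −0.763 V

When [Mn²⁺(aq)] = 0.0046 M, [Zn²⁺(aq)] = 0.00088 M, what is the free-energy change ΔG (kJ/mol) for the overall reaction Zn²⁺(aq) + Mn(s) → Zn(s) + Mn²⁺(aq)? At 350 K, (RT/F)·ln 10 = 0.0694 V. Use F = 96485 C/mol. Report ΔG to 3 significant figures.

With Zn²⁺/Zn reduced at the cathode, E°cell = −0.763 − (−1.185) = +0.422 V and n = 2.
Q = [Mn²⁺(aq)] / [Zn²⁺(aq)] = 5.23, so log Q = 0.718 and E = +0.422 − (0.0694/2)(0.718) = +0.3971 V.
Finally ΔG = −nFE = −(2)(96485 C/mol)(+0.3971 V) = −76.6 kJ/mol.

−76.6 kJ/mol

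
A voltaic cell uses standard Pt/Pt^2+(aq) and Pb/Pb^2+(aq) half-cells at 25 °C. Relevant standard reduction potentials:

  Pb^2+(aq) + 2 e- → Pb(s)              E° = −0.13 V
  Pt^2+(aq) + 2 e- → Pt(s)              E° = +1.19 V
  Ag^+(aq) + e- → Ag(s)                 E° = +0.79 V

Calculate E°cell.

+1.32 V

Of the two couples in this cell, the one with the more positive reduction potential is reduced at the cathode: here that is Pt²⁺/Pt (+1.19 V); Pb²⁺/Pb (−0.13 V) is the anode.
E°cell = E°(cathode) − E°(anode) = +1.19 − (−0.13) = +1.32 V.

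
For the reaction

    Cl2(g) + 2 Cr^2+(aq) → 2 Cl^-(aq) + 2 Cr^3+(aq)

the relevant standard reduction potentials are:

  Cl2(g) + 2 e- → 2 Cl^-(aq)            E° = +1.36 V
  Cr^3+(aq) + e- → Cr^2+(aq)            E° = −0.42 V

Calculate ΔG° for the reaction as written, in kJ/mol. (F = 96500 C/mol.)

In the reaction as written Cl2(g) is reduced, so the Cl₂/Cl⁻ couple is the cathode and Cr³⁺/Cr²⁺ is the anode.
E°cell = +1.36 − (−0.42) = +1.78 V; balancing electrons gives n = 2.
ΔG° = −nFE°cell = −(2)(96500)(+1.78) J/mol = −344 kJ/mol.

−344 kJ/mol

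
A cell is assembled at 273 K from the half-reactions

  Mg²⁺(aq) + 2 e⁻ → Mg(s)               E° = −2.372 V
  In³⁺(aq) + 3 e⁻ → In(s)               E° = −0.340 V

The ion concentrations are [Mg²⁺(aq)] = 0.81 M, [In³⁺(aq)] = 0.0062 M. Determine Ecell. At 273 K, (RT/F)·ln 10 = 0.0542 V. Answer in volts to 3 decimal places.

+1.995 V

In³⁺/In is reduced (cathode, E° = −0.340 V) and Mg²⁺/Mg is oxidized (anode).
E°cell = −0.340 − (−2.372) = +2.032 V, with n = 6 electrons transferred.
The balanced reaction is 2 In³⁺(aq) + 3 Mg(s) → 2 In(s) + 3 Mg²⁺(aq), so Q = [Mg²⁺(aq)]^3 / [In³⁺(aq)]^2 = 1.38×10^4 and log Q = 4.141.
E = E° − (0.0542/n)·log Q = +2.032 − (0.0542/6)(4.141) = +1.995 V.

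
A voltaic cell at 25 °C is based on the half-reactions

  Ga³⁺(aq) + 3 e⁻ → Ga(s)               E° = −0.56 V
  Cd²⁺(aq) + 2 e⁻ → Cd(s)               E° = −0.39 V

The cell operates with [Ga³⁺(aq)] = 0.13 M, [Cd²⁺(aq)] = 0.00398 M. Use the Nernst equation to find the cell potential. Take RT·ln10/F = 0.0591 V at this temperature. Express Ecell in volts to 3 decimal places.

+0.117 V

Cd²⁺/Cd is reduced (cathode, E° = −0.39 V) and Ga³⁺/Ga is oxidized (anode).
E°cell = −0.39 − (−0.56) = +0.17 V, with n = 6 electrons transferred.
Balancing gives 3 Cd²⁺(aq) + 2 Ga(s) → 3 Cd(s) + 2 Ga³⁺(aq); hence Q = [Ga³⁺(aq)]^2 / [Cd²⁺(aq)]^3 = 2.68×10^5 (log Q = 5.428).
E = E° − (0.0591/n)·log Q = +0.17 − (0.0591/6)(5.428) = +0.117 V.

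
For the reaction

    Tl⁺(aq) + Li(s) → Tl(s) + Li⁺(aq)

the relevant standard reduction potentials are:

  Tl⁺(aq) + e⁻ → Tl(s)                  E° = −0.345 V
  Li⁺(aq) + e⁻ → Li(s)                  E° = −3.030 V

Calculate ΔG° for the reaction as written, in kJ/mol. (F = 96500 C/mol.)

−259 kJ/mol

In the reaction as written Tl⁺(aq) is reduced, so the Tl⁺/Tl couple is the cathode and Li⁺/Li is the anode.
E°cell = −0.345 − (−3.030) = +2.685 V; balancing electrons gives n = 1.
ΔG° = −nFE°cell = −(1)(96500)(+2.685) J/mol = −259 kJ/mol.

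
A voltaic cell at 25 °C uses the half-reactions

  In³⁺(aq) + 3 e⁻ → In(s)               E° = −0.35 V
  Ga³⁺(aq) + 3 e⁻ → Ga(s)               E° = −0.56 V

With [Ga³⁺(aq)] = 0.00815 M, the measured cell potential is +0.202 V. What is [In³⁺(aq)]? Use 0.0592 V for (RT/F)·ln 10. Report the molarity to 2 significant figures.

In³⁺/In is the cathode (higher E°); E°cell = −0.35 − (−0.56) = +0.21 V with n = 3.
Rearranging E = E° − (0.0592/n)·log Q gives log Q = 3(+0.21 − (+0.202))/0.0592 = 0.405.
Balancing electrons gives In³⁺(aq) + Ga(s) → In(s) + Ga³⁺(aq); thus Q = [Ga³⁺(aq)] / [In³⁺(aq)].
Solving for the unknown gives log [In³⁺(aq)] = −2.494, so [In³⁺(aq)] ≈ 0.0032 M.

0.0032 M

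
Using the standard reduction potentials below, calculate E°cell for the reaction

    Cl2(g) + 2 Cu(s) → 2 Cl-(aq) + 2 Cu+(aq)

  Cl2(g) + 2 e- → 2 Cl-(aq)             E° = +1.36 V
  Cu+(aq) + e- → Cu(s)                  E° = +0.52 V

Cl2(g) gains electrons, so the Cl₂/Cl⁻ couple is the cathode; the Cu⁺/Cu couple is the anode.
E°cell = E°(cathode) − E°(anode) = +1.36 − (+0.52) = +0.84 V.
The positive value indicates the reaction is spontaneous as written.

+0.84 V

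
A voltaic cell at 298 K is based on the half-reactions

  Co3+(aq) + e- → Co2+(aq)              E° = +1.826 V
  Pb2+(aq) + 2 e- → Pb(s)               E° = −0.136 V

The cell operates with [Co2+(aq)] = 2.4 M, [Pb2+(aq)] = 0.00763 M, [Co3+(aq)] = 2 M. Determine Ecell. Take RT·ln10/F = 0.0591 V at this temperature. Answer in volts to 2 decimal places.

+2.02 V

Since E°(Co³⁺/Co²⁺) > E°(Pb²⁺/Pb), Co³⁺/Co²⁺ serves as the cathode.
E°cell = E°cat − E°an = +1.826 − (−0.136) = +1.962 V; n = 2.
For the overall reaction 2 Co3+(aq) + Pb(s) → 2 Co2+(aq) + Pb2+(aq), Q = ([Co2+(aq)]^2·[Pb2+(aq)]) / [Co3+(aq)]^2 = 0.011, giving log Q = −1.959.
E = E° − (0.0591/n)·log Q = +1.962 − (0.0591/2)(−1.959) = +2.02 V.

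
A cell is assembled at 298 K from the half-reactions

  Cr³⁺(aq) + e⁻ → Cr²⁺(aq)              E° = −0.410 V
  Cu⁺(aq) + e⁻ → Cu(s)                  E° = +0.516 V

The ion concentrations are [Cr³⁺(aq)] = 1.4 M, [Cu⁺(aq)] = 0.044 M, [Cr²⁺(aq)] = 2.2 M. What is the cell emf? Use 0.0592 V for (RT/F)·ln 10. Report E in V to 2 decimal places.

+0.86 V

Cu⁺/Cu is reduced (cathode, E° = +0.516 V) and Cr³⁺/Cr²⁺ is oxidized (anode).
The standard potential is +0.516 − (−0.410) = +0.926 V and the balanced reaction transfers n = 1 electron.
Balancing gives Cu⁺(aq) + Cr²⁺(aq) → Cu(s) + Cr³⁺(aq); hence Q = [Cr³⁺(aq)] / ([Cu⁺(aq)]·[Cr²⁺(aq)]) = 14.5 (log Q = 1.160).
By the Nernst equation, E = +0.926 − (0.0592/1)·(1.160) = +0.86 V.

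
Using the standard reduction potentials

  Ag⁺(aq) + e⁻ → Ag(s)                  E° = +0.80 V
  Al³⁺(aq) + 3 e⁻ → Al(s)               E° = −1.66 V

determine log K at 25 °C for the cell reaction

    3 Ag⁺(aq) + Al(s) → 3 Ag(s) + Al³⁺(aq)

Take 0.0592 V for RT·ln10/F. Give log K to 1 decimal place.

The Ag⁺/Ag couple is reduced (cathode); E°cell = +0.80 − (−1.66) = +2.46 V with n = 3.
At equilibrium E = 0, so log K = nE°cell / 0.0592 = (3)(+2.46) / 0.0592 = 124.7.

log K = 124.7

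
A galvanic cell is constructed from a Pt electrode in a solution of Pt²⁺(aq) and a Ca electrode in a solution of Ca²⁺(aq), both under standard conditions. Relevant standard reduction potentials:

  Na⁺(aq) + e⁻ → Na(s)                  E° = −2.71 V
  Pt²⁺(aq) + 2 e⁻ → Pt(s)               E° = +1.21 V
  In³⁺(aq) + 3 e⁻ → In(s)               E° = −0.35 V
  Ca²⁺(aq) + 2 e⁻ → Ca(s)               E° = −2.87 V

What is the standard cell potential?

The Pt²⁺/Pt couple has the higher E°, so Pt ion is reduced (cathode) and Ca is oxidized (anode).
E°cell = E°(cathode) − E°(anode) = +1.21 − (−2.87) = +4.08 V.

+4.08 V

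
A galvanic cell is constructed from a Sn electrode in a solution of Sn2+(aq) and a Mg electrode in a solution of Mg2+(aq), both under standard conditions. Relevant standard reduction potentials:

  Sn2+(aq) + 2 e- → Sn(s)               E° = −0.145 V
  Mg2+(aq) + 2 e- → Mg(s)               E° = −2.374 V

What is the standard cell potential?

Of the two couples in this cell, the one with the more positive reduction potential is reduced at the cathode: here that is Sn²⁺/Sn (−0.145 V); Mg²⁺/Mg (−2.374 V) is the anode.
E°cell = E°(cathode) − E°(anode) = −0.145 − (−2.374) = +2.229 V.

+2.229 V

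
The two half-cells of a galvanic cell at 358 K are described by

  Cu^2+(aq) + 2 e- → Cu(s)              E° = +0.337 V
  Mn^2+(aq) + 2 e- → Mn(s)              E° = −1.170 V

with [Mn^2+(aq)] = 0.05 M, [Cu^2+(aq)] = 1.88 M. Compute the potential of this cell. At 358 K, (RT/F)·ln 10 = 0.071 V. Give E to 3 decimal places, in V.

+1.563 V

Since E°(Cu²⁺/Cu) > E°(Mn²⁺/Mn), Cu²⁺/Cu serves as the cathode.
E°cell = E°cat − E°an = +0.337 − (−1.170) = +1.507 V; n = 2.
Balancing gives Cu^2+(aq) + Mn(s) → Cu(s) + Mn^2+(aq); hence Q = [Mn^2+(aq)] / [Cu^2+(aq)] = 0.0266 (log Q = −1.575).
Applying E = E° − (RT ln10/nF)·log Q gives +1.507 − (0.071/2)(−1.575) = +1.563 V.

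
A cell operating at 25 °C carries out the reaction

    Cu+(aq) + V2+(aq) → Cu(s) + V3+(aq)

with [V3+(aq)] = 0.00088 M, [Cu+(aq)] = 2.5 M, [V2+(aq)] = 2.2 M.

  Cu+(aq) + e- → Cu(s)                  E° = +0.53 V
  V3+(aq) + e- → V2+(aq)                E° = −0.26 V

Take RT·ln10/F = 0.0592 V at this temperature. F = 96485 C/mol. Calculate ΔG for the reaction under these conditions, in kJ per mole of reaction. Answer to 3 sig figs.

−97.9 kJ/mol

E°cell = +0.53 − (−0.26) = +0.79 V; the balanced reaction transfers n = 1 electron.
The reaction quotient is [V3+(aq)] / ([Cu+(aq)]·[V2+(aq)]) = 0.00016; by Nernst, E = +0.79 − (0.0592/1)(−3.796) = +1.0147 V.
Finally ΔG = −nFE = −(1)(96485 C/mol)(+1.0147 V) = −97.9 kJ/mol.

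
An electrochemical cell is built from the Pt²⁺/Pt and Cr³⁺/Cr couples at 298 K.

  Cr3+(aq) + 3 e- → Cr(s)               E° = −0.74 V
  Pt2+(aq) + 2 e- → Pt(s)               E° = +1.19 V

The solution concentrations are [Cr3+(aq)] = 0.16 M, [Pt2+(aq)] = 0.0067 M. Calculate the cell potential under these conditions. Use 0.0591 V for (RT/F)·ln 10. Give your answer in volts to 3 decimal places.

+1.881 V

The Pt²⁺/Pt couple has the more positive E°, so it is the cathode; Cr³⁺/Cr is the anode.
E°cell = E°cat − E°an = +1.19 − (−0.74) = +1.93 V; n = 6.
Balancing gives 3 Pt2+(aq) + 2 Cr(s) → 3 Pt(s) + 2 Cr3+(aq); hence Q = [Cr3+(aq)]^2 / [Pt2+(aq)]^3 = 8.51×10^4 (log Q = 4.930).
By the Nernst equation, E = +1.93 − (0.0591/6)·(4.930) = +1.881 V.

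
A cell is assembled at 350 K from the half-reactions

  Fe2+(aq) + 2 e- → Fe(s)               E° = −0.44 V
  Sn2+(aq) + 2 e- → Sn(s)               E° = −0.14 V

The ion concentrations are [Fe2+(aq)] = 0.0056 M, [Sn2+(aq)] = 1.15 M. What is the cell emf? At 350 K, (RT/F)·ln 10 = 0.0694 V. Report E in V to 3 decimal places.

+0.380 V

The Sn²⁺/Sn couple has the more positive E°, so it is the cathode; Fe²⁺/Fe is the anode.
E°cell = E°cat − E°an = −0.14 − (−0.44) = +0.30 V; n = 2.
The balanced reaction is Sn2+(aq) + Fe(s) → Sn(s) + Fe2+(aq), so Q = [Fe2+(aq)] / [Sn2+(aq)] = 0.00487 and log Q = −2.313.
Applying E = E° − (RT ln10/nF)·log Q gives +0.30 − (0.0694/2)(−2.313) = +0.380 V.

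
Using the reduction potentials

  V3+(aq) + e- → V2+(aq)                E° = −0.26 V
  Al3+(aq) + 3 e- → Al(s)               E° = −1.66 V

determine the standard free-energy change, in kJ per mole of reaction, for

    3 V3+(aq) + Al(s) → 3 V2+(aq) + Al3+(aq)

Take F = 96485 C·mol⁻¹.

−405 kJ/mol

In the reaction as written V3+(aq) is reduced, so the V³⁺/V²⁺ couple is the cathode and Al³⁺/Al is the anode.
E°cell = −0.26 − (−1.66) = +1.40 V; balancing electrons gives n = 3.
ΔG° = −nFE°cell = −(3)(96485)(+1.40) J/mol = −405 kJ/mol.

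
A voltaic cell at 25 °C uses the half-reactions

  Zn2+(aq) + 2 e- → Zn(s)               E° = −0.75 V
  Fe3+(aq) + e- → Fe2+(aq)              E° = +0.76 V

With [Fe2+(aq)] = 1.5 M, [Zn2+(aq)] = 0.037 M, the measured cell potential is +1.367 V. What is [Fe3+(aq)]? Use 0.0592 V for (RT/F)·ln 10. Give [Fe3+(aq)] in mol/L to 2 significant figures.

0.0011 M

Fe³⁺/Fe²⁺ is the cathode (higher E°); E°cell = +0.76 − (−0.75) = +1.51 V with n = 2.
Since E = E° − (0.0592/n)·log Q, log Q = n(E° − E)/0.0592 = 4.831.
For 2 Fe3+(aq) + Zn(s) → 2 Fe2+(aq) + Zn2+(aq), the reaction quotient is Q = ([Fe2+(aq)]^2·[Zn2+(aq)]) / [Fe3+(aq)]^2.
Solving for the unknown gives log [Fe3+(aq)] = −2.955, so [Fe3+(aq)] ≈ 0.0011 M.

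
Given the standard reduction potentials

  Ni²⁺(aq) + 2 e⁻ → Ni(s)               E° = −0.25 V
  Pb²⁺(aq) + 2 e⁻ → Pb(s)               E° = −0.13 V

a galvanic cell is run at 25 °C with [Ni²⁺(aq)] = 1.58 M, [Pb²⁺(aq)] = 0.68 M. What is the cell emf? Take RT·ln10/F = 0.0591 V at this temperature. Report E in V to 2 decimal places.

Pb²⁺/Pb is reduced (cathode, E° = −0.13 V) and Ni²⁺/Ni is oxidized (anode).
E°cell = E°cat − E°an = −0.13 − (−0.25) = +0.12 V; n = 2.
For the overall reaction Pb²⁺(aq) + Ni(s) → Pb(s) + Ni²⁺(aq), Q = [Ni²⁺(aq)] / [Pb²⁺(aq)] = 2.32, giving log Q = 0.366.
E = E° − (0.0591/n)·log Q = +0.12 − (0.0591/2)(0.366) = +0.11 V.

+0.11 V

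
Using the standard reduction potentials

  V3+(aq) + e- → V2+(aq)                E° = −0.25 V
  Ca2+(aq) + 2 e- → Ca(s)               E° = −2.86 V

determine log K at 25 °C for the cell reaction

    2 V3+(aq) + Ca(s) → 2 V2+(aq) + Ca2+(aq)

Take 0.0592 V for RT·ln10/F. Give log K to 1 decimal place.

The V³⁺/V²⁺ couple is reduced (cathode); E°cell = −0.25 − (−2.86) = +2.61 V with n = 2.
At equilibrium E = 0, so log K = nE°cell / 0.0592 = (2)(+2.61) / 0.0592 = 88.2.

log K = 88.2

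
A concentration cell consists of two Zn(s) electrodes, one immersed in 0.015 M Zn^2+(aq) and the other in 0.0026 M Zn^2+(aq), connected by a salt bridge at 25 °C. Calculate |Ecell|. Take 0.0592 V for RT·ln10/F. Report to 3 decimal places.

0.023 V

For a concentration cell E°cell = 0, since both electrodes use the same couple.
The compartment with the higher Zn^2+(aq) concentration (0.015 M) acts as the cathode; ions are reduced there and produced at the dilute (0.0026 M) anode.
With n = 2, Ecell = −(0.0592/2)·log([dilute]/[conc]) = −(0.0592/2)·log(0.0026/0.015) = +0.023 V.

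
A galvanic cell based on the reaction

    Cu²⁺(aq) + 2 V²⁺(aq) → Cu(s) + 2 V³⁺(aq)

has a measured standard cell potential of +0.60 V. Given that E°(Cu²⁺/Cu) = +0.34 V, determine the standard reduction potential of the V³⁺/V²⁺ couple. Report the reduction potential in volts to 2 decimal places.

−0.26 V

In the reaction as written the Cu²⁺/Cu couple is reduced (cathode) and V³⁺/V²⁺ is oxidized (anode), so E°cell = E°(Cu²⁺/Cu) − E°(V³⁺/V²⁺).
E°(V³⁺/V²⁺) = E°(cathode) − E°cell = +0.34 − (+0.60) = −0.26 V.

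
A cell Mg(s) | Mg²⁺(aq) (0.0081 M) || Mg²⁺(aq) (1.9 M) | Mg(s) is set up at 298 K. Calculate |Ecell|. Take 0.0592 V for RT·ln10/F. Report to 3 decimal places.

For a concentration cell E°cell = 0, since both electrodes use the same couple.
The compartment with the higher Mg²⁺(aq) concentration (1.9 M) acts as the cathode; ions are reduced there and produced at the dilute (0.0081 M) anode.
With n = 2, Ecell = −(0.0592/2)·log([dilute]/[conc]) = −(0.0592/2)·log(0.0081/1.9) = +0.070 V.

0.070 V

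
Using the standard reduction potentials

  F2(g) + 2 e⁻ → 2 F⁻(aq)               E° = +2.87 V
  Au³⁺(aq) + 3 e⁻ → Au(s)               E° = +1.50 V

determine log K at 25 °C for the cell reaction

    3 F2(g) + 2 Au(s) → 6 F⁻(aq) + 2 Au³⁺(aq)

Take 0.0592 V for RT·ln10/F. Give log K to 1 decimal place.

log K = 138.9

The F₂/F⁻ couple is reduced (cathode); E°cell = +2.87 − (+1.50) = +1.37 V with n = 6.
At equilibrium E = 0, so log K = nE°cell / 0.0592 = (6)(+1.37) / 0.0592 = 138.9.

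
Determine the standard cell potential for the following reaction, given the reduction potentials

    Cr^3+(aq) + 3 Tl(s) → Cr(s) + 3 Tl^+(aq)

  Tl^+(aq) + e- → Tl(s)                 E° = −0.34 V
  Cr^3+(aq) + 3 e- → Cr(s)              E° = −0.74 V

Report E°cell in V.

−0.40 V

In the reaction as written, Cr^3+(aq) is reduced (cathode) and Tl^+(aq) is produced by oxidation at the anode.
E°cell = E°(cathode) − E°(anode) = −0.74 − (−0.34) = −0.40 V.
The negative E°cell means the reaction is non-spontaneous in the direction written.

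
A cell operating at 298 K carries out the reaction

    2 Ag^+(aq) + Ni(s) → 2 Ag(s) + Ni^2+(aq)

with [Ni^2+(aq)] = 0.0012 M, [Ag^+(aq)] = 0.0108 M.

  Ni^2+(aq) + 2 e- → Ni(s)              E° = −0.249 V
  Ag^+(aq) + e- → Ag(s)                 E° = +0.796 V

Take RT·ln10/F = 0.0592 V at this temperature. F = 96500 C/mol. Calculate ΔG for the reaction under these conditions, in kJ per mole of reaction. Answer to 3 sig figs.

−196 kJ/mol

The standard cell potential is +0.796 − (−0.249) = +1.045 V, with n = 2 electrons in the balanced equation.
Q = [Ni^2+(aq)] / [Ag^+(aq)]^2 = 10.3, so log Q = 1.012 and E = +1.045 − (0.0592/2)(1.012) = +1.0150 V.
Finally ΔG = −nFE = −(2)(96500 C/mol)(+1.0150 V) = −196 kJ/mol.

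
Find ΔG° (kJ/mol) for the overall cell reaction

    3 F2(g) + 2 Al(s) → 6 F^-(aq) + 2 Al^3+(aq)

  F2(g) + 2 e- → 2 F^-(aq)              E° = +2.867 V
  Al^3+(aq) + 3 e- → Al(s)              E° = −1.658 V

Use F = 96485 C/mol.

In the reaction as written F2(g) is reduced, so the F₂/F⁻ couple is the cathode and Al³⁺/Al is the anode.
E°cell = +2.867 − (−1.658) = +4.525 V; balancing electrons gives n = 6.
ΔG° = −nFE°cell = −(6)(96485)(+4.525) J/mol = −2620 kJ/mol.

−2620 kJ/mol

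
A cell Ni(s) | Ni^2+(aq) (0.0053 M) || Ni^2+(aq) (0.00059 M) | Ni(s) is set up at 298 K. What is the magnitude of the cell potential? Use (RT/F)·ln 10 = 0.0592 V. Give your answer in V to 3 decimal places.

0.028 V

For a concentration cell E°cell = 0, since both electrodes use the same couple.
The compartment with the higher Ni^2+(aq) concentration (0.0053 M) acts as the cathode; ions are reduced there and produced at the dilute (0.00059 M) anode.
With n = 2, Ecell = −(0.0592/2)·log([dilute]/[conc]) = −(0.0592/2)·log(0.00059/0.0053) = +0.028 V.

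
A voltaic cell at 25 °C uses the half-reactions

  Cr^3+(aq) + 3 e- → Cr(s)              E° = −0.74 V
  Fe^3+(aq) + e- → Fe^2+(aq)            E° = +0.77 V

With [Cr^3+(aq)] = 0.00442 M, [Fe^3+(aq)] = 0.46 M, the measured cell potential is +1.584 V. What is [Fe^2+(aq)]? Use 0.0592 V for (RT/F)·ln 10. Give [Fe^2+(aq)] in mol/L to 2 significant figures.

With Fe³⁺/Fe²⁺ at the cathode and Cr³⁺/Cr at the anode, E°cell = +0.77 − (−0.74) = +1.51 V (n = 3).
Since E = E° − (0.0592/n)·log Q, log Q = n(E° − E)/0.0592 = −3.750.
For 3 Fe^3+(aq) + Cr(s) → 3 Fe^2+(aq) + Cr^3+(aq), the reaction quotient is Q = ([Fe^2+(aq)]^3·[Cr^3+(aq)]) / [Fe^3+(aq)]^3.
Solving for the unknown gives log [Fe^2+(aq)] = −0.802, so [Fe^2+(aq)] ≈ 0.16 M.

0.16 M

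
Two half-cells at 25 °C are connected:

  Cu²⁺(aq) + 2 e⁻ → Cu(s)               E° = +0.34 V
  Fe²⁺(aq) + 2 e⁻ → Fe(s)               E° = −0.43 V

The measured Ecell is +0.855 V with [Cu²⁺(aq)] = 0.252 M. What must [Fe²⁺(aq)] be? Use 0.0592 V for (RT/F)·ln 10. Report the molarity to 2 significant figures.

0.00034 M

The Cu²⁺/Cu couple has the larger reduction potential, so it is the cathode: E°cell = +0.34 − (−0.43) = +0.77 V and n = 2.
From the Nernst equation, log Q = n(E° − E)/0.0592 = 2·(+0.77 − (+0.855))/0.0592 = −2.872.
For Cu²⁺(aq) + Fe(s) → Cu(s) + Fe²⁺(aq), the reaction quotient is Q = [Fe²⁺(aq)] / [Cu²⁺(aq)].
Substituting the known concentrations and solving, log [Fe²⁺(aq)] = −3.471 and [Fe²⁺(aq)] = 0.00034 M.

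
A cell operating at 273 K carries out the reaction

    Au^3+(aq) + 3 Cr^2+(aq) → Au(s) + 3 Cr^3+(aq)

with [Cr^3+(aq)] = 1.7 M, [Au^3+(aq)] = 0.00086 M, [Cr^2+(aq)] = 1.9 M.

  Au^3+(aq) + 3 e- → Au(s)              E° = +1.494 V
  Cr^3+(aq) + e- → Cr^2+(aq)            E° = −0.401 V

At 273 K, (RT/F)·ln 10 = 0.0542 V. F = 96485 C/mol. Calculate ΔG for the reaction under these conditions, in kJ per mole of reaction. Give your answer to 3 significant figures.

−533 kJ/mol

With Au³⁺/Au reduced at the cathode, E°cell = +1.494 − (−0.401) = +1.895 V and n = 3.
Here Q = [Cr^3+(aq)]^3 / ([Au^3+(aq)]·[Cr^2+(aq)]^3) = 833 (log Q = 2.921), giving E = +1.895 − (0.0542/3)·(2.921) = +1.8422 V.
ΔG = −nFE = −(3)(96485)(+1.8422) J/mol = −533 kJ/mol.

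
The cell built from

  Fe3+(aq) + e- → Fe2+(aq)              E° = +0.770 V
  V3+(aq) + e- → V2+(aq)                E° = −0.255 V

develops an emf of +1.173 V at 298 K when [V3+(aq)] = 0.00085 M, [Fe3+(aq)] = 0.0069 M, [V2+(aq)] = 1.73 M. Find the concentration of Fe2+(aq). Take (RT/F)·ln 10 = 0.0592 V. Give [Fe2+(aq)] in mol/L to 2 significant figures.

0.044 M

The Fe³⁺/Fe²⁺ couple has the larger reduction potential, so it is the cathode: E°cell = +0.770 − (−0.255) = +1.025 V and n = 1.
Since E = E° − (0.0592/n)·log Q, log Q = n(E° − E)/0.0592 = −2.500.
Balancing electrons gives Fe3+(aq) + V2+(aq) → Fe2+(aq) + V3+(aq); thus Q = ([Fe2+(aq)]·[V3+(aq)]) / ([Fe3+(aq)]·[V2+(aq)]).
Isolating [Fe2+(aq)] in Q = 10^{−2.500} yields log [Fe2+(aq)] = −1.353, i.e. 0.044 M.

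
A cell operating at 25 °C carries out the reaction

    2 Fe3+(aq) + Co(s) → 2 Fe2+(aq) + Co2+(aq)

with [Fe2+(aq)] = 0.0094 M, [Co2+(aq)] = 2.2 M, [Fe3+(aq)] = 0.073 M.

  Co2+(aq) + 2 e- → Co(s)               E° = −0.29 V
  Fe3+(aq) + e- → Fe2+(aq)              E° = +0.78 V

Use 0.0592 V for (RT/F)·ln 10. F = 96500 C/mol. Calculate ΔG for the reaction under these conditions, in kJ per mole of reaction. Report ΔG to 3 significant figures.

−215 kJ/mol

E°cell = +0.78 − (−0.29) = +1.07 V; the balanced reaction transfers n = 2 electrons.
Q = ([Fe2+(aq)]^2·[Co2+(aq)]) / [Fe3+(aq)]^2 = 0.0365, so log Q = −1.438 and E = +1.07 − (0.0592/2)(−1.438) = +1.1126 V.
Finally ΔG = −nFE = −(2)(96500 C/mol)(+1.1126 V) = −215 kJ/mol.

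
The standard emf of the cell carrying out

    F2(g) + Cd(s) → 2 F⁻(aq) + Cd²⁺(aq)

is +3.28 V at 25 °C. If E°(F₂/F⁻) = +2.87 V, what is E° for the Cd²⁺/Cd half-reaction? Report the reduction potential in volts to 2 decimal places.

−0.41 V

In the reaction as written the F₂/F⁻ couple is reduced (cathode) and Cd²⁺/Cd is oxidized (anode), so E°cell = E°(F₂/F⁻) − E°(Cd²⁺/Cd).
E°(Cd²⁺/Cd) = E°(cathode) − E°cell = +2.87 − (+3.28) = −0.41 V.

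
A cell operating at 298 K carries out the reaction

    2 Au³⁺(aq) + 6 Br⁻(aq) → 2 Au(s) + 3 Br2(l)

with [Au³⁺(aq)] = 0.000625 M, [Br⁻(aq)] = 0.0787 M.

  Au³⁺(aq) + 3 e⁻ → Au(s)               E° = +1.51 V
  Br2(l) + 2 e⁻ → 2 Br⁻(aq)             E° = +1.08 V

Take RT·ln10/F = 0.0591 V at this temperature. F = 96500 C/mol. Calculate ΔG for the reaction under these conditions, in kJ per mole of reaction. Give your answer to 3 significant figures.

−175 kJ/mol

With Au³⁺/Au reduced at the cathode, E°cell = +1.51 − (+1.08) = +0.43 V and n = 6.
The reaction quotient is 1 / ([Au³⁺(aq)]^2·[Br⁻(aq)]^6) = 1.08×10^13; by Nernst, E = +0.43 − (0.0591/6)(13.032) = +0.3016 V.
ΔG = −nFE = −(6)(96500)(+0.3016) J/mol = −175 kJ/mol.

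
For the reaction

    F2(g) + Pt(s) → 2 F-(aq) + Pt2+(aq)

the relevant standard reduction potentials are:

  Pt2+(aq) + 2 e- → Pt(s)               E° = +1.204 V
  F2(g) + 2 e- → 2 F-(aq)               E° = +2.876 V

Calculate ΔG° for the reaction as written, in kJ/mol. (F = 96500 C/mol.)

−323 kJ/mol

In the reaction as written F2(g) is reduced, so the F₂/F⁻ couple is the cathode and Pt²⁺/Pt is the anode.
E°cell = +2.876 − (+1.204) = +1.672 V; balancing electrons gives n = 2.
ΔG° = −nFE°cell = −(2)(96500)(+1.672) J/mol = −323 kJ/mol.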